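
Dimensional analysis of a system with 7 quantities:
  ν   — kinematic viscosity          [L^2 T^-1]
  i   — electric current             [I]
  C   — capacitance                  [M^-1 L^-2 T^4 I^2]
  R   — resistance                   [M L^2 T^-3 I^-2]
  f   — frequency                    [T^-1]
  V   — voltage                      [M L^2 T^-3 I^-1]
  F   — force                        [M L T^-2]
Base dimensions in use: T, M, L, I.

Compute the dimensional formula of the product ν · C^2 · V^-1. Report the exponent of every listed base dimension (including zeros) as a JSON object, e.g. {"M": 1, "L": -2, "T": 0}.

Dimensional matrix (T×M×L×I by ν×i×C×R×f×V×F):
  T: [-1  0  4 -3 -1 -3 -2]
  M: [ 0  0 -1  1  0  1  1]
  L: [ 2  0 -2  2  0  2  1]
  I: [ 0  1  2 -2  0 -1  0]
  [T]: (1)·-1+(2)·4+(-1)·-3 = 10
  [M]: (1)·0+(2)·-1+(-1)·1 = -3
  [L]: (1)·2+(2)·-2+(-1)·2 = -4
  [I]: (1)·0+(2)·2+(-1)·-1 = 5
⇒ T^10 M^-3 L^-4 I^5

{"T": 10, "M": -3, "L": -4, "I": 5}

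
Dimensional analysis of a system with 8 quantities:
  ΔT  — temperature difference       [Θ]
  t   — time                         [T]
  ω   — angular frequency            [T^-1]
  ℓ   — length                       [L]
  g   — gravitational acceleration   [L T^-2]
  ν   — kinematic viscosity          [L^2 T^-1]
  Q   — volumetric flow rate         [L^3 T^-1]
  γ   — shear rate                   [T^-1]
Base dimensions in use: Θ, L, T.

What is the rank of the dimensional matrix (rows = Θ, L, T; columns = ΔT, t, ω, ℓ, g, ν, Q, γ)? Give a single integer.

3

Write exponents as rows Θ,L,T / cols ΔT,t,ω,ℓ,g,ν,Q,γ:
  Θ: [ 1  0  0  0  0  0  0  0]
  L: [ 0  0  0  1  1  2  3  0]
  T: [ 0  1 -1  0 -2 -1 -1 -1]
Row reduction gives pivot columns ΔT,t,ℓ; rank = 3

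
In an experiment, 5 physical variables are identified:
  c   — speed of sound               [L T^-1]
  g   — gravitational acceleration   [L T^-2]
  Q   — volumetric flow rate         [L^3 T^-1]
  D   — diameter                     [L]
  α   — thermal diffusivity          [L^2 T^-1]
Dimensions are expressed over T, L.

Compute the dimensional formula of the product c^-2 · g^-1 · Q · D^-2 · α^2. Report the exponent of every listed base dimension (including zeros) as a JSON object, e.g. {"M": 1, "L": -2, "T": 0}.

Dimensional matrix (T×L by c×g×Q×D×α):
  T: [-1 -2 -1  0 -1]
  L: [ 1  1  3  1  2]
  [T]: (-2)·-1+(-1)·-2+(1)·-1+(-2)·0+(2)·-1 = 1
  [L]: (-2)·1+(-1)·1+(1)·3+(-2)·1+(2)·2 = 2
⇒ T L^2

{"T": 1, "L": 2}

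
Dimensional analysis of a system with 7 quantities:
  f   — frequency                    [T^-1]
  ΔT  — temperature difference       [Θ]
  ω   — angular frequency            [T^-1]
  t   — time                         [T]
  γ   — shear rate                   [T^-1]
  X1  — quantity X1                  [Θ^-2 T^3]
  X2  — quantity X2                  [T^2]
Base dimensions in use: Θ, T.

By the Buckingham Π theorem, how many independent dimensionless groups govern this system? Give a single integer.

Write exponents as rows Θ,T / cols f,ΔT,ω,t,γ,X1,X2:
  Θ: [ 0  1  0  0  0 -2  0]
  T: [-1  0 -1  1 -1  3  2]
RREF → pivots at {f,ΔT} ⇒ r = 2
7 vars − rank 2 = 5 Π groups

5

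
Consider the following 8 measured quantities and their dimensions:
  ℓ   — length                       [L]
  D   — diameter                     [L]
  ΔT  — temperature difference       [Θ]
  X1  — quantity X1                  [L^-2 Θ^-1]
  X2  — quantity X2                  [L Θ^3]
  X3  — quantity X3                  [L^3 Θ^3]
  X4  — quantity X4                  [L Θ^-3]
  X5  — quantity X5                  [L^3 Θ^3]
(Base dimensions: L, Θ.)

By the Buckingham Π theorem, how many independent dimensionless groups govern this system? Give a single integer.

6

Dimensional matrix (L×Θ by ℓ×D×ΔT×X1×X2×X3×X4×X5):
  L: [ 1  1  0 -2  1  3  1  3]
  Θ: [ 0  0  1 -1  3  3 -3  3]
RREF → pivots at {ℓ,ΔT} ⇒ r = 2
Π count = n − r = 8 − 2 = 6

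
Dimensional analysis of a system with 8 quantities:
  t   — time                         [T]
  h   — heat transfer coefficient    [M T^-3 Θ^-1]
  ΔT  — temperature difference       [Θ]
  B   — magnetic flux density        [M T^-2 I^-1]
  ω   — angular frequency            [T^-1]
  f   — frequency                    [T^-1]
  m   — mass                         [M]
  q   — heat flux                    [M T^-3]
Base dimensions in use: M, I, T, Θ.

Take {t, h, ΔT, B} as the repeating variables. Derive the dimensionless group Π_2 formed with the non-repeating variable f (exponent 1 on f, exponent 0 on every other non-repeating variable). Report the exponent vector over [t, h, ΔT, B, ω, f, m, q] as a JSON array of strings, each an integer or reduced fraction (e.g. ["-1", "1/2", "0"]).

["1", "0", "0", "0", "0", "1", "0", "0"]

Write exponents as rows M,I,T,Θ / cols t,h,ΔT,B,ω,f,m,q:
  M: [ 0  1  0  1  0  0  1  1]
  I: [ 0  0  0 -1  0  0  0  0]
  T: [ 1 -3  0 -2 -1 -1  0 -3]
  Θ: [ 0 -1  1  0  0  0  0  0]
Row reduction gives pivot columns t,h,ΔT,B; rank = 4
Pivot set = {t,h,ΔT,B}, free = {ω,f,m,q}
RREF:
  r0: [   1    0    0    0   -1   -1    3    0]
  r1: [   0    1    0    0    0    0    1    1]
  r2: [   0    0    1    0    0    0    1    1]
  r3: [   0    0    0    1    0    0    0    0]
Fix exponent of f at 1, ω at 0, m at 0, q at 0; solve each RREF row for its pivot's exponent:
  r0: exp(t) + (-1)·1 = 0 ⇒ exp(t) = 1
  r1: exp(h) + (0)·1 = 0 ⇒ exp(h) = 0
  r2: exp(ΔT) + (0)·1 = 0 ⇒ exp(ΔT) = 0
  r3: exp(B) + (0)·1 = 0 ⇒ exp(B) = 0
Π_2 = t · f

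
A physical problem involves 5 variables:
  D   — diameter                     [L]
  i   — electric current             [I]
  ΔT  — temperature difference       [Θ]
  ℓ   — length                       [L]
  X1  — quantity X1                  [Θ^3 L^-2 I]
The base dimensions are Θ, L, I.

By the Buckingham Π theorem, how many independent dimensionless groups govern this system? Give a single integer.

Write exponents as rows Θ,L,I / cols D,i,ΔT,ℓ,X1:
  Θ: [ 0  0  1  0  3]
  L: [ 1  0  0  1 -2]
  I: [ 0  1  0  0  1]
RREF → pivots at {D,i,ΔT} ⇒ r = 3
Π count = n − r = 5 − 3 = 2

2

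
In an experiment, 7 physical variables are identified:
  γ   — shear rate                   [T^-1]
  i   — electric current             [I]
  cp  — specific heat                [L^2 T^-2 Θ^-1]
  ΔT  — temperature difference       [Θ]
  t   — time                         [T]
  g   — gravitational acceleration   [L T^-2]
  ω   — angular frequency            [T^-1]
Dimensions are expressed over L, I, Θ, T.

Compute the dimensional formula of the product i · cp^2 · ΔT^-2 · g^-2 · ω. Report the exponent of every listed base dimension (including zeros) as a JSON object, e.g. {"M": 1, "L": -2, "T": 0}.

{"L": 2, "I": 1, "Θ": -4, "T": -1}

Dimensional matrix (L×I×Θ×T by γ×i×cp×ΔT×t×g×ω):
  L: [ 0  0  2  0  0  1  0]
  I: [ 0  1  0  0  0  0  0]
  Θ: [ 0  0 -1  1  0  0  0]
  T: [-1  0 -2  0  1 -2 -1]
  [L]: (1)·0+(2)·2+(-2)·0+(-2)·1+(1)·0 = 2
  [I]: (1)·1+(2)·0+(-2)·0+(-2)·0+(1)·0 = 1
  [Θ]: (1)·0+(2)·-1+(-2)·1+(-2)·0+(1)·0 = -4
  [T]: (1)·0+(2)·-2+(-2)·0+(-2)·-2+(1)·-1 = -1
⇒ L^2 I Θ^-4 T^-1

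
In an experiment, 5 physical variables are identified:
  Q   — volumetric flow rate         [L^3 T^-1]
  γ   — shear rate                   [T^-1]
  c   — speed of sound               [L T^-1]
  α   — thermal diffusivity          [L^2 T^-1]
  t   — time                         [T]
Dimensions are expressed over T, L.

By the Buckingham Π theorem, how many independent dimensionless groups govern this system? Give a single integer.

Exponent matrix [T,L] × [Q,γ,c,α,t]:
  T: [-1 -1 -1 -1  1]
  L: [ 3  0  1  2  0]
RREF → pivots at {Q,γ} ⇒ r = 2
n=5, r=2 ⇒ 3 dimensionless groups

3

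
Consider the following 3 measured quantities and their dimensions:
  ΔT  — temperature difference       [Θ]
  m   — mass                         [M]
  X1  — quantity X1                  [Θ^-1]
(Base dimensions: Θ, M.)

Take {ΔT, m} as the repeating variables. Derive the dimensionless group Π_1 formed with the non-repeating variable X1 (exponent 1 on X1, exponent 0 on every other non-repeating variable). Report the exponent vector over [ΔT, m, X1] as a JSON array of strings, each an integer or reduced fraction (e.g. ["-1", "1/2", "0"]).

Write exponents as rows Θ,M / cols ΔT,m,X1:
  Θ: [ 1  0 -1]
  M: [ 0  1  0]
Row reduction gives pivot columns ΔT,m; rank = 2
Pivot set = {ΔT,m}, free = {X1}
RREF:
  r0: [   1    0   -1]
  r1: [   0    1    0]
Fix exponent of X1 at 1; solve each RREF row for its pivot's exponent:
  r0: exp(ΔT) + (-1)·1 = 0 ⇒ exp(ΔT) = 1
  r1: exp(m) + (0)·1 = 0 ⇒ exp(m) = 0
Π_1 = ΔT · X1

["1", "0", "1"]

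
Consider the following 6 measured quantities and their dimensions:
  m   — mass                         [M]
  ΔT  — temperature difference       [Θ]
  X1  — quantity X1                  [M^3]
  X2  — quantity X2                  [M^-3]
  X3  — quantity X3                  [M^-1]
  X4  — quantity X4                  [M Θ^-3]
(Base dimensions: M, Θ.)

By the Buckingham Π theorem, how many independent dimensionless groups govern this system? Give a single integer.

4

Exponent matrix [M,Θ] × [m,ΔT,X1,X2,X3,X4]:
  M: [ 1  0  3 -3 -1  1]
  Θ: [ 0  1  0  0  0 -3]
Echelon form has 2 nonzero rows (pivots: m,ΔT)
6 vars − rank 2 = 4 Π groups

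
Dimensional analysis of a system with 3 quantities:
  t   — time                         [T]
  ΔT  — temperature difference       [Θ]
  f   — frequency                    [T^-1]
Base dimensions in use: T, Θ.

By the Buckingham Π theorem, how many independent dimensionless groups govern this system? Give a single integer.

Write exponents as rows T,Θ / cols t,ΔT,f:
  T: [ 1  0 -1]
  Θ: [ 0  1  0]
Echelon form has 2 nonzero rows (pivots: t,ΔT)
Π count = n − r = 3 − 2 = 1

1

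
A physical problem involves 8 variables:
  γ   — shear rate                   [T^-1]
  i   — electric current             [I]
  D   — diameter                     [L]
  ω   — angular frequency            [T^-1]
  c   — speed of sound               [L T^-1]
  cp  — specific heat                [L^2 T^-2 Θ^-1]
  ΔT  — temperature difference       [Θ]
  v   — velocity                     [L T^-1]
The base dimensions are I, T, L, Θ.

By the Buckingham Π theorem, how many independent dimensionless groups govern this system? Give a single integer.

4

Dimensional matrix (I×T×L×Θ by γ×i×D×ω×c×cp×ΔT×v):
  I: [ 0  1  0  0  0  0  0  0]
  T: [-1  0  0 -1 -1 -2  0 -1]
  L: [ 0  0  1  0  1  2  0  1]
  Θ: [ 0  0  0  0  0 -1  1  0]
RREF → pivots at {γ,i,D,cp} ⇒ r = 4
n=8, r=4 ⇒ 4 dimensionless groups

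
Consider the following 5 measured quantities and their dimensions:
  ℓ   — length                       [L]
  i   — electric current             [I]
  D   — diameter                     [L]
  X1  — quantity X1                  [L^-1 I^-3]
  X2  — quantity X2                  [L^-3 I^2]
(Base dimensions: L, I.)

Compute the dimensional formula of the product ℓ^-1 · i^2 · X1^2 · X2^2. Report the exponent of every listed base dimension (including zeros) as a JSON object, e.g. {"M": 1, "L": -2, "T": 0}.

{"L": -9, "I": 0}

Write exponents as rows L,I / cols ℓ,i,D,X1,X2:
  L: [ 1  0  1 -1 -3]
  I: [ 0  1  0 -3  2]
  [L]: (-1)·1+(2)·0+(2)·-1+(2)·-3 = -9
  [I]: (-1)·0+(2)·1+(2)·-3+(2)·2 = 0
⇒ L^-9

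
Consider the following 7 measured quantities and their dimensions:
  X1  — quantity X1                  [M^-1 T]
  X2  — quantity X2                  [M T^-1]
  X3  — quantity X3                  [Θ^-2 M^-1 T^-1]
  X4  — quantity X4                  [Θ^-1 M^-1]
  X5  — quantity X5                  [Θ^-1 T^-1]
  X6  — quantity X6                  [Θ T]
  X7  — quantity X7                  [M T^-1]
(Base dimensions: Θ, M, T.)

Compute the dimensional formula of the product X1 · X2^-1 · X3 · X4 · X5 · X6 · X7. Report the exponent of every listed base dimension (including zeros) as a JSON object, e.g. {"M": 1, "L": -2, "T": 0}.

{"Θ": -3, "M": -3, "T": 0}

Dimensional matrix (Θ×M×T by X1×X2×X3×X4×X5×X6×X7):
  Θ: [ 0  0 -2 -1 -1  1  0]
  M: [-1  1 -1 -1  0  0  1]
  T: [ 1 -1 -1  0 -1  1 -1]
  [Θ]: (1)·0+(-1)·0+(1)·-2+(1)·-1+(1)·-1+(1)·1+(1)·0 = -3
  [M]: (1)·-1+(-1)·1+(1)·-1+(1)·-1+(1)·0+(1)·0+(1)·1 = -3
  [T]: (1)·1+(-1)·-1+(1)·-1+(1)·0+(1)·-1+(1)·1+(1)·-1 = 0
⇒ Θ^-3 M^-3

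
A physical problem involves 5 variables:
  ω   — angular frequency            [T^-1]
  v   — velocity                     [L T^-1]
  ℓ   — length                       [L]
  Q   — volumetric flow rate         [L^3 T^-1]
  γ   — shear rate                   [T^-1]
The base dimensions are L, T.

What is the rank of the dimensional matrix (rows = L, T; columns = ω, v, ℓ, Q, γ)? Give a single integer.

2

Dimensional matrix (L×T by ω×v×ℓ×Q×γ):
  L: [ 0  1  1  3  0]
  T: [-1 -1  0 -1 -1]
RREF → pivots at {ω,v} ⇒ r = 2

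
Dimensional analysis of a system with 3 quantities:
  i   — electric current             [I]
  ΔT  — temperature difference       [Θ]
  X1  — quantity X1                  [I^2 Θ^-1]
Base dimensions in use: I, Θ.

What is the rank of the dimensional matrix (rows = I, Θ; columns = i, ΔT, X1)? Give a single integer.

Exponent matrix [I,Θ] × [i,ΔT,X1]:
  I: [ 1  0  2]
  Θ: [ 0  1 -1]
RREF → pivots at {i,ΔT} ⇒ r = 2

2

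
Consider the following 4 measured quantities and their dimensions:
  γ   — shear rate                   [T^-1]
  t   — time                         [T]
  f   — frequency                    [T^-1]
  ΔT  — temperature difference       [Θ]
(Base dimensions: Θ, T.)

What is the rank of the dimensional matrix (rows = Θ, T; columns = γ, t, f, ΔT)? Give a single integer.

2

Dimensional matrix (Θ×T by γ×t×f×ΔT):
  Θ: [ 0  0  0  1]
  T: [-1  1 -1  0]
Row reduction gives pivot columns γ,ΔT; rank = 2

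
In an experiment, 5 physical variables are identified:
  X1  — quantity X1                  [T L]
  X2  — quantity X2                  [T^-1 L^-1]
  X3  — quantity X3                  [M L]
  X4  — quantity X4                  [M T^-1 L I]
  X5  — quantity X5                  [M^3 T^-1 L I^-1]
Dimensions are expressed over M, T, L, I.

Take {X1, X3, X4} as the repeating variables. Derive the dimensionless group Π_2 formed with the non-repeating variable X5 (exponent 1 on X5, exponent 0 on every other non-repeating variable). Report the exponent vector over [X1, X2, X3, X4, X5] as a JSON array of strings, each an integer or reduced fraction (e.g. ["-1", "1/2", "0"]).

["2", "0", "-4", "1", "1"]

Dimensional matrix (M×T×L×I by X1×X2×X3×X4×X5):
  M: [ 0  0  1  1  3]
  T: [ 1 -1  0 -1 -1]
  L: [ 1 -1  1  1  1]
  I: [ 0  0  0  1 -1]
RREF → pivots at {X1,X3,X4} ⇒ r = 3
Pivot set = {X1,X3,X4}, free = {X2,X5}
RREF:
  r0: [   1   -1    0    0   -2]
  r1: [   0    0    1    0    4]
  r2: [   0    0    0    1   -1]
  r3: [   0    0    0    0    0]
Fix exponent of X5 at 1, X2 at 0; solve each RREF row for its pivot's exponent:
  r0: exp(X1) + (-2)·1 = 0 ⇒ exp(X1) = 2
  r1: exp(X3) + (4)·1 = 0 ⇒ exp(X3) = -4
  r2: exp(X4) + (-1)·1 = 0 ⇒ exp(X4) = 1
Π_2 = X1^2 · X3^-4 · X4 · X5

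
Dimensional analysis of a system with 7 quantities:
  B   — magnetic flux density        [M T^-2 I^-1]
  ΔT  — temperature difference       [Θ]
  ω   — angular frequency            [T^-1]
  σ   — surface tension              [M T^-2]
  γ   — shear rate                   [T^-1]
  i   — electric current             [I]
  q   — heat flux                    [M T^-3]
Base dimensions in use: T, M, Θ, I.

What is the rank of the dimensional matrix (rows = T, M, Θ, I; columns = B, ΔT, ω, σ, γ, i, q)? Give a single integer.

4

Dimensional matrix (T×M×Θ×I by B×ΔT×ω×σ×γ×i×q):
  T: [-2  0 -1 -2 -1  0 -3]
  M: [ 1  0  0  1  0  0  1]
  Θ: [ 0  1  0  0  0  0  0]
  I: [-1  0  0  0  0  1  0]
Row reduction gives pivot columns B,ΔT,ω,σ; rank = 4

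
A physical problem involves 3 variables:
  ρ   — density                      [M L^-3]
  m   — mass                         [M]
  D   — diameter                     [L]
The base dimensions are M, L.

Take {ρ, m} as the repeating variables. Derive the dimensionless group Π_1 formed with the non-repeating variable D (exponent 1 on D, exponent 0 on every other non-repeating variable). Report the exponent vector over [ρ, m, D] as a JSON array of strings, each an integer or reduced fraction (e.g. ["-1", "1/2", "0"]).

Write exponents as rows M,L / cols ρ,m,D:
  M: [ 1  1  0]
  L: [-3  0  1]
Echelon form has 2 nonzero rows (pivots: ρ,m)
Pivot set = {ρ,m}, free = {D}
RREF:
  r0: [   1    0 -1/3]
  r1: [   0    1  1/3]
Fix exponent of D at 1; solve each RREF row for its pivot's exponent:
  r0: exp(ρ) + (-1/3)·1 = 0 ⇒ exp(ρ) = 1/3
  r1: exp(m) + (1/3)·1 = 0 ⇒ exp(m) = -1/3
Π_1 = ρ^(1/3) · m^(-1/3) · D

["1/3", "-1/3", "1"]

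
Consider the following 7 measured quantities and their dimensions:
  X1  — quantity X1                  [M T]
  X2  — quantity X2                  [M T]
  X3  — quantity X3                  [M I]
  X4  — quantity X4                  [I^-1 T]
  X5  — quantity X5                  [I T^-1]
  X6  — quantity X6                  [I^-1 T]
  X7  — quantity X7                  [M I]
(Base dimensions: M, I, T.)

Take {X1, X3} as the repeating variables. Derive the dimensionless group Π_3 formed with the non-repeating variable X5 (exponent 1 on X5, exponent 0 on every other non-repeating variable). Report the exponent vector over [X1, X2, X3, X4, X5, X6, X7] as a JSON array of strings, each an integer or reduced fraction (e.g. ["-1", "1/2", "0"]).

["1", "0", "-1", "0", "1", "0", "0"]

Exponent matrix [M,I,T] × [X1,X2,X3,X4,X5,X6,X7]:
  M: [ 1  1  1  0  0  0  1]
  I: [ 0  0  1 -1  1 -1  1]
  T: [ 1  1  0  1 -1  1  0]
Echelon form has 2 nonzero rows (pivots: X1,X3)
Pivot set = {X1,X3}, free = {X2,X4,X5,X6,X7}
RREF:
  r0: [   1    1    0    1   -1    1    0]
  r1: [   0    0    1   -1    1   -1    1]
  r2: [   0    0    0    0    0    0    0]
Fix exponent of X5 at 1, X2 at 0, X4 at 0, X6 at 0, X7 at 0; solve each RREF row for its pivot's exponent:
  r0: exp(X1) + (-1)·1 = 0 ⇒ exp(X1) = 1
  r1: exp(X3) + (1)·1 = 0 ⇒ exp(X3) = -1
Π_3 = X1 · X3^-1 · X5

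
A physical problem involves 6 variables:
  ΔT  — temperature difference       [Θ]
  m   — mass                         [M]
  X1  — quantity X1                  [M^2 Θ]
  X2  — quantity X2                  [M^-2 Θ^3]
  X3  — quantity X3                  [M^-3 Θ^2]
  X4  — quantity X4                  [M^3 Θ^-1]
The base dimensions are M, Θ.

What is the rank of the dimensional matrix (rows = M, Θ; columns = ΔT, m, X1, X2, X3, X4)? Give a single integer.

Dimensional matrix (M×Θ by ΔT×m×X1×X2×X3×X4):
  M: [ 0  1  2 -2 -3  3]
  Θ: [ 1  0  1  3  2 -1]
RREF → pivots at {ΔT,m} ⇒ r = 2

2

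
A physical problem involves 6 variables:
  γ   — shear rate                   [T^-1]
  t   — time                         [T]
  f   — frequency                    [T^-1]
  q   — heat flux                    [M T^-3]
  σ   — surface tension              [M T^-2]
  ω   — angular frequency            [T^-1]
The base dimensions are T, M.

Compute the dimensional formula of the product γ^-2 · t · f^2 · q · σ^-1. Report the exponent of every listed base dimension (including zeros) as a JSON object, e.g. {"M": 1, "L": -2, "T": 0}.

Write exponents as rows T,M / cols γ,t,f,q,σ,ω:
  T: [-1  1 -1 -3 -2 -1]
  M: [ 0  0  0  1  1  0]
  [T]: (-2)·-1+(1)·1+(2)·-1+(1)·-3+(-1)·-2 = 0
  [M]: (-2)·0+(1)·0+(2)·0+(1)·1+(-1)·1 = 0
⇒ 1 (dimensionless)

{"T": 0, "M": 0}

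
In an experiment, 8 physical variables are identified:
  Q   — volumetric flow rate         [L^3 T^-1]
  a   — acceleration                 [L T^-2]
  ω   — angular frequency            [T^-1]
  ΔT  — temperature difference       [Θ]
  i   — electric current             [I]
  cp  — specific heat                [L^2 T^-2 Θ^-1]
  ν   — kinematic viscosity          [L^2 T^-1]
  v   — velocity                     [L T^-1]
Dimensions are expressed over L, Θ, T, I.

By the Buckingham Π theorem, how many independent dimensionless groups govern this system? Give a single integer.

Exponent matrix [L,Θ,T,I] × [Q,a,ω,ΔT,i,cp,ν,v]:
  L: [ 3  1  0  0  0  2  2  1]
  Θ: [ 0  0  0  1  0 -1  0  0]
  T: [-1 -2 -1  0  0 -2 -1 -1]
  I: [ 0  0  0  0  1  0  0  0]
Row reduction gives pivot columns Q,a,ΔT,i; rank = 4
Π count = n − r = 8 − 4 = 4

4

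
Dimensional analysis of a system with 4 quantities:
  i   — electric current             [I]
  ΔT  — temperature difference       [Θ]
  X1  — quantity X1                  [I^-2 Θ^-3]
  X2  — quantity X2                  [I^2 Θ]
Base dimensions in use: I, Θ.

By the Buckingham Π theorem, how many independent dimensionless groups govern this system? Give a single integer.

Dimensional matrix (I×Θ by i×ΔT×X1×X2):
  I: [ 1  0 -2  2]
  Θ: [ 0  1 -3  1]
Row reduction gives pivot columns i,ΔT; rank = 2
n=4, r=2 ⇒ 2 dimensionless groups

2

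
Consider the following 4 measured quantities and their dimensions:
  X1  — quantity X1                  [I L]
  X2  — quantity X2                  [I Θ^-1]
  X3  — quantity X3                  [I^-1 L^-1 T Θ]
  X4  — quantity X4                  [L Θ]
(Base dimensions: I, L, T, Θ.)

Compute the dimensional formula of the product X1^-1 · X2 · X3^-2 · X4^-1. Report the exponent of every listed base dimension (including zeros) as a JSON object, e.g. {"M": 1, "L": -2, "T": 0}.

Exponent matrix [I,L,T,Θ] × [X1,X2,X3,X4]:
  I: [ 1  1 -1  0]
  L: [ 1  0 -1  1]
  T: [ 0  0  1  0]
  Θ: [ 0 -1  1  1]
  [I]: (-1)·1+(1)·1+(-2)·-1+(-1)·0 = 2
  [L]: (-1)·1+(1)·0+(-2)·-1+(-1)·1 = 0
  [T]: (-1)·0+(1)·0+(-2)·1+(-1)·0 = -2
  [Θ]: (-1)·0+(1)·-1+(-2)·1+(-1)·1 = -4
⇒ I^2 T^-2 Θ^-4

{"I": 2, "L": 0, "T": -2, "Θ": -4}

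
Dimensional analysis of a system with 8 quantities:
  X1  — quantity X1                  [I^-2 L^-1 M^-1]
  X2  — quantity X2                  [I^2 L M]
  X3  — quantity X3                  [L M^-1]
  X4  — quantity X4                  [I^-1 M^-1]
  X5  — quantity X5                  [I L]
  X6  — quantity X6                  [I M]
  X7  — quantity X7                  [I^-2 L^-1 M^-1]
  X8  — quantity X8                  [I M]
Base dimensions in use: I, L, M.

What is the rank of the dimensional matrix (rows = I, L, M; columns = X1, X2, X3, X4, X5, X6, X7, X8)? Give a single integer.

2

Dimensional matrix (I×L×M by X1×X2×X3×X4×X5×X6×X7×X8):
  I: [-2  2  0 -1  1  1 -2  1]
  L: [-1  1  1  0  1  0 -1  0]
  M: [-1  1 -1 -1  0  1 -1  1]
RREF → pivots at {X1,X3} ⇒ r = 2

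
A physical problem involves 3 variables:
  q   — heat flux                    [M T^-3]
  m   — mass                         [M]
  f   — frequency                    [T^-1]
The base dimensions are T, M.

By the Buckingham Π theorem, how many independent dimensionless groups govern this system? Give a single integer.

1

Write exponents as rows T,M / cols q,m,f:
  T: [-3  0 -1]
  M: [ 1  1  0]
RREF → pivots at {q,m} ⇒ r = 2
n=3, r=2 ⇒ 1 dimensionless group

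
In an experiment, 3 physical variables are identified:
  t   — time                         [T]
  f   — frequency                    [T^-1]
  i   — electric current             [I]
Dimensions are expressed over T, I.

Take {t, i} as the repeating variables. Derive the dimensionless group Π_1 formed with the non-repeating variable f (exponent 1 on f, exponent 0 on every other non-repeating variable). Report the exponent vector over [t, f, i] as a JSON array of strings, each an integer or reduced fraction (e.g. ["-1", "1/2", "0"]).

["1", "1", "0"]

Dimensional matrix (T×I by t×f×i):
  T: [ 1 -1  0]
  I: [ 0  0  1]
RREF → pivots at {t,i} ⇒ r = 2
Pivot set = {t,i}, free = {f}
RREF:
  r0: [   1   -1    0]
  r1: [   0    0    1]
Fix exponent of f at 1; solve each RREF row for its pivot's exponent:
  r0: exp(t) + (-1)·1 = 0 ⇒ exp(t) = 1
  r1: exp(i) + (0)·1 = 0 ⇒ exp(i) = 0
Π_1 = t · f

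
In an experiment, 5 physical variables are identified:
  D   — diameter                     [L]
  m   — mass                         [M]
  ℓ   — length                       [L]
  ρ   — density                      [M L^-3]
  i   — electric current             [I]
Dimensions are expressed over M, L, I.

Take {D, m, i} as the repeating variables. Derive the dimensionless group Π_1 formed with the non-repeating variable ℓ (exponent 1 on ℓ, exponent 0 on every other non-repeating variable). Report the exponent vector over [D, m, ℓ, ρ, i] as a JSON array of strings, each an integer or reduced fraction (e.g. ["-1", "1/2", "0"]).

Dimensional matrix (M×L×I by D×m×ℓ×ρ×i):
  M: [ 0  1  0  1  0]
  L: [ 1  0  1 -3  0]
  I: [ 0  0  0  0  1]
Echelon form has 3 nonzero rows (pivots: D,m,i)
Repeat: D,m,i; free: ℓ,ρ
RREF:
  r0: [   1    0    1   -3    0]
  r1: [   0    1    0    1    0]
  r2: [   0    0    0    0    1]
Fix exponent of ℓ at 1, ρ at 0; solve each RREF row for its pivot's exponent:
  r0: exp(D) + (1)·1 = 0 ⇒ exp(D) = -1
  r1: exp(m) + (0)·1 = 0 ⇒ exp(m) = 0
  r2: exp(i) + (0)·1 = 0 ⇒ exp(i) = 0
Π_1 = D^-1 · ℓ

["-1", "0", "1", "0", "0"]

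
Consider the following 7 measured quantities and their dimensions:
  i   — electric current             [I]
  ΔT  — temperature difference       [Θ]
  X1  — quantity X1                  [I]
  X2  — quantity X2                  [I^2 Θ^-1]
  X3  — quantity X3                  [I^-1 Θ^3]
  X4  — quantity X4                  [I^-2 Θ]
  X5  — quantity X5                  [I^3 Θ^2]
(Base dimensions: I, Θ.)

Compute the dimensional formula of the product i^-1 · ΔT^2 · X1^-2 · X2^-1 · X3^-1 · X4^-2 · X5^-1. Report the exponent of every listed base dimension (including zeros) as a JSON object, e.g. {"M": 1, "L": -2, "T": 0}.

{"I": -3, "Θ": -4}

Dimensional matrix (I×Θ by i×ΔT×X1×X2×X3×X4×X5):
  I: [ 1  0  1  2 -1 -2  3]
  Θ: [ 0  1  0 -1  3  1  2]
  [I]: (-1)·1+(2)·0+(-2)·1+(-1)·2+(-1)·-1+(-2)·-2+(-1)·3 = -3
  [Θ]: (-1)·0+(2)·1+(-2)·0+(-1)·-1+(-1)·3+(-2)·1+(-1)·2 = -4
⇒ I^-3 Θ^-4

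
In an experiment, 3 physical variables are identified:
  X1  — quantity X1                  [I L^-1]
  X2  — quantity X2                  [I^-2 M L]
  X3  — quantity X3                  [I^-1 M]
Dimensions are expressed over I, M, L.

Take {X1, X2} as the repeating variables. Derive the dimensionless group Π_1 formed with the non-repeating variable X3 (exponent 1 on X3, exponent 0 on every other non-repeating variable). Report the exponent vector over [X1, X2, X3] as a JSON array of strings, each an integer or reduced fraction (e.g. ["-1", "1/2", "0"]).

Write exponents as rows I,M,L / cols X1,X2,X3:
  I: [ 1 -2 -1]
  M: [ 0  1  1]
  L: [-1  1  0]
Echelon form has 2 nonzero rows (pivots: X1,X2)
Repeat: X1,X2; free: X3
RREF:
  r0: [   1    0    1]
  r1: [   0    1    1]
  r2: [   0    0    0]
Fix exponent of X3 at 1; solve each RREF row for its pivot's exponent:
  r0: exp(X1) + (1)·1 = 0 ⇒ exp(X1) = -1
  r1: exp(X2) + (1)·1 = 0 ⇒ exp(X2) = -1
Π_1 = X1^-1 · X2^-1 · X3

["-1", "-1", "1"]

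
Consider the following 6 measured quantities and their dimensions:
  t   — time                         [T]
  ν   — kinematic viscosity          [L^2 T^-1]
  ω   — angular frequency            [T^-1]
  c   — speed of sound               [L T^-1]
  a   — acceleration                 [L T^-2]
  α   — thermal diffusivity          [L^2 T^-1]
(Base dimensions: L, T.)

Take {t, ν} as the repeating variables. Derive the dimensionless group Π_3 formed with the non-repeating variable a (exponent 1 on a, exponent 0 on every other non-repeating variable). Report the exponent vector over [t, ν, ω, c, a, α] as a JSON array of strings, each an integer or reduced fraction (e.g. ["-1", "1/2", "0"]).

["3/2", "-1/2", "0", "0", "1", "0"]

Write exponents as rows L,T / cols t,ν,ω,c,a,α:
  L: [ 0  2  0  1  1  2]
  T: [ 1 -1 -1 -1 -2 -1]
Echelon form has 2 nonzero rows (pivots: t,ν)
Pivot set = {t,ν}, free = {ω,c,a,α}
RREF:
  r0: [   1    0   -1 -1/2 -3/2    0]
  r1: [   0    1    0  1/2  1/2    1]
Fix exponent of a at 1, ω at 0, c at 0, α at 0; solve each RREF row for its pivot's exponent:
  r0: exp(t) + (-3/2)·1 = 0 ⇒ exp(t) = 3/2
  r1: exp(ν) + (1/2)·1 = 0 ⇒ exp(ν) = -1/2
Π_3 = t^(3/2) · ν^(-1/2) · a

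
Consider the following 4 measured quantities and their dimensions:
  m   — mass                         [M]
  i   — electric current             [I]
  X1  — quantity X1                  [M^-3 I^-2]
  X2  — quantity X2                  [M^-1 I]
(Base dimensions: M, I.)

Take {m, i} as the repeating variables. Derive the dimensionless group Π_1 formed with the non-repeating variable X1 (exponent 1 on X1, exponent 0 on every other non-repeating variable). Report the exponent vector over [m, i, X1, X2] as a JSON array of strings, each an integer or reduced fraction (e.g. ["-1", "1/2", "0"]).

["3", "2", "1", "0"]

Exponent matrix [M,I] × [m,i,X1,X2]:
  M: [ 1  0 -3 -1]
  I: [ 0  1 -2  1]
Row reduction gives pivot columns m,i; rank = 2
Repeat: m,i; free: X1,X2
RREF:
  r0: [   1    0   -3   -1]
  r1: [   0    1   -2    1]
Fix exponent of X1 at 1, X2 at 0; solve each RREF row for its pivot's exponent:
  r0: exp(m) + (-3)·1 = 0 ⇒ exp(m) = 3
  r1: exp(i) + (-2)·1 = 0 ⇒ exp(i) = 2
Π_1 = m^3 · i^2 · X1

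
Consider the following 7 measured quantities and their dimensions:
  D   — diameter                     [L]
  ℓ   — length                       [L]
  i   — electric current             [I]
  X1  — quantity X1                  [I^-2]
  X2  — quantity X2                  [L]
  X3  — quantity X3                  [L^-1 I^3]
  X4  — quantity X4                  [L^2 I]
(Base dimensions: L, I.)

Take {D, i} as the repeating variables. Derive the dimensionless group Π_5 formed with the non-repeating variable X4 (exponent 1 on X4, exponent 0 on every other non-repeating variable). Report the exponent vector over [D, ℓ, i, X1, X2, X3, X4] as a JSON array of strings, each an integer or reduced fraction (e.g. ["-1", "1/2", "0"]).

Exponent matrix [L,I] × [D,ℓ,i,X1,X2,X3,X4]:
  L: [ 1  1  0  0  1 -1  2]
  I: [ 0  0  1 -2  0  3  1]
Echelon form has 2 nonzero rows (pivots: D,i)
Repeat: D,i; free: ℓ,X1,X2,X3,X4
RREF:
  r0: [   1    1    0    0    1   -1    2]
  r1: [   0    0    1   -2    0    3    1]
Fix exponent of X4 at 1, ℓ at 0, X1 at 0, X2 at 0, X3 at 0; solve each RREF row for its pivot's exponent:
  r0: exp(D) + (2)·1 = 0 ⇒ exp(D) = -2
  r1: exp(i) + (1)·1 = 0 ⇒ exp(i) = -1
Π_5 = D^-2 · i^-1 · X4

["-2", "0", "-1", "0", "0", "0", "1"]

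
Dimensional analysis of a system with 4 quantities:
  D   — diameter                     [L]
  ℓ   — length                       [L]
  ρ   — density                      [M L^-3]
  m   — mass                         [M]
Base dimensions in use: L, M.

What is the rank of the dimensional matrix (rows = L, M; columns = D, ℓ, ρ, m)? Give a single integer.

2

Exponent matrix [L,M] × [D,ℓ,ρ,m]:
  L: [ 1  1 -3  0]
  M: [ 0  0  1  1]
Row reduction gives pivot columns D,ρ; rank = 2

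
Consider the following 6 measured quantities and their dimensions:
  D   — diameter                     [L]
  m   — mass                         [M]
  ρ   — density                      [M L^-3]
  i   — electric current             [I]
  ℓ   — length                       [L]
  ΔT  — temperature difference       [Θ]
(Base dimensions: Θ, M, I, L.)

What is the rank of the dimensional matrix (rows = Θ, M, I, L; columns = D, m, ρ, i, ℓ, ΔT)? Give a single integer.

4

Exponent matrix [Θ,M,I,L] × [D,m,ρ,i,ℓ,ΔT]:
  Θ: [ 0  0  0  0  0  1]
  M: [ 0  1  1  0  0  0]
  I: [ 0  0  0  1  0  0]
  L: [ 1  0 -3  0  1  0]
Echelon form has 4 nonzero rows (pivots: D,m,i,ΔT)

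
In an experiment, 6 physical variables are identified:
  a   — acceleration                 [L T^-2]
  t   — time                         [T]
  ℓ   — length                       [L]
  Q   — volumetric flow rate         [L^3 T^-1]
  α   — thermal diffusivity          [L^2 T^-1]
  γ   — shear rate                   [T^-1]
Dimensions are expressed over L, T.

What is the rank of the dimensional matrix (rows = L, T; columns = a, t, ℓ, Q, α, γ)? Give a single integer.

2

Write exponents as rows L,T / cols a,t,ℓ,Q,α,γ:
  L: [ 1  0  1  3  2  0]
  T: [-2  1  0 -1 -1 -1]
Echelon form has 2 nonzero rows (pivots: a,t)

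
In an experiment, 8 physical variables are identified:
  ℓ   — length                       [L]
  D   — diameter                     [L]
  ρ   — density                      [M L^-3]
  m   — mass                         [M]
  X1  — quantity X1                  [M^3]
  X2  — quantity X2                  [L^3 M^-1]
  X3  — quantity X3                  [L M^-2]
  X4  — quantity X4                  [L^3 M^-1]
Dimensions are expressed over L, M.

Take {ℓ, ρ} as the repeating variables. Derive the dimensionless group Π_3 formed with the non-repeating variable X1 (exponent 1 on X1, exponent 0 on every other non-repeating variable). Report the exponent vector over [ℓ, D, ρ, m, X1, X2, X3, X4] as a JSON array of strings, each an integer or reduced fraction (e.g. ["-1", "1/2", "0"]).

["-9", "0", "-3", "0", "1", "0", "0", "0"]

Dimensional matrix (L×M by ℓ×D×ρ×m×X1×X2×X3×X4):
  L: [ 1  1 -3  0  0  3  1  3]
  M: [ 0  0  1  1  3 -1 -2 -1]
Echelon form has 2 nonzero rows (pivots: ℓ,ρ)
Pivot set = {ℓ,ρ}, free = {D,m,X1,X2,X3,X4}
RREF:
  r0: [   1    1    0    3    9    0   -5    0]
  r1: [   0    0    1    1    3   -1   -2   -1]
Fix exponent of X1 at 1, D at 0, m at 0, X2 at 0, X3 at 0, X4 at 0; solve each RREF row for its pivot's exponent:
  r0: exp(ℓ) + (9)·1 = 0 ⇒ exp(ℓ) = -9
  r1: exp(ρ) + (3)·1 = 0 ⇒ exp(ρ) = -3
Π_3 = ℓ^-9 · ρ^-3 · X1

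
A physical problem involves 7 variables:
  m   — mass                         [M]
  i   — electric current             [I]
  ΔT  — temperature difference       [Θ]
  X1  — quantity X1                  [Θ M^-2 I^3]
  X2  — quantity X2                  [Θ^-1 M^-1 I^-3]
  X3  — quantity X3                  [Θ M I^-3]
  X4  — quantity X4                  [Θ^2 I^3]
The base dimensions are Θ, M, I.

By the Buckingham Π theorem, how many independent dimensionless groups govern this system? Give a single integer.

4

Exponent matrix [Θ,M,I] × [m,i,ΔT,X1,X2,X3,X4]:
  Θ: [ 0  0  1  1 -1  1  2]
  M: [ 1  0  0 -2 -1  1  0]
  I: [ 0  1  0  3 -3 -3  3]
RREF → pivots at {m,i,ΔT} ⇒ r = 3
7 vars − rank 3 = 4 Π groups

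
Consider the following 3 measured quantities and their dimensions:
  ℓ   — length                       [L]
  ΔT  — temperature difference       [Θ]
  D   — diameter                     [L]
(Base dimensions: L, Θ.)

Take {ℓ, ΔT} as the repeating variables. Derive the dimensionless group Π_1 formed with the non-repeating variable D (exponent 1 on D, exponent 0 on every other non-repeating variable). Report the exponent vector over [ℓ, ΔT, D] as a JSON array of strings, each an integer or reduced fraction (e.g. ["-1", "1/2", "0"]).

["-1", "0", "1"]

Dimensional matrix (L×Θ by ℓ×ΔT×D):
  L: [ 1  0  1]
  Θ: [ 0  1  0]
RREF → pivots at {ℓ,ΔT} ⇒ r = 2
Pivot set = {ℓ,ΔT}, free = {D}
RREF:
  r0: [   1    0    1]
  r1: [   0    1    0]
Fix exponent of D at 1; solve each RREF row for its pivot's exponent:
  r0: exp(ℓ) + (1)·1 = 0 ⇒ exp(ℓ) = -1
  r1: exp(ΔT) + (0)·1 = 0 ⇒ exp(ΔT) = 0
Π_1 = ℓ^-1 · D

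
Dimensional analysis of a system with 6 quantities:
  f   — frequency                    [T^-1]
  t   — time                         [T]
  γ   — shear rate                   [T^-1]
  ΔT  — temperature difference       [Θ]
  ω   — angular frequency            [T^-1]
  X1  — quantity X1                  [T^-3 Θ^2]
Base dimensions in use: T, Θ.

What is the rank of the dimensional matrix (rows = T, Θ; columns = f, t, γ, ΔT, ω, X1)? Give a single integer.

2

Exponent matrix [T,Θ] × [f,t,γ,ΔT,ω,X1]:
  T: [-1  1 -1  0 -1 -3]
  Θ: [ 0  0  0  1  0  2]
RREF → pivots at {f,ΔT} ⇒ r = 2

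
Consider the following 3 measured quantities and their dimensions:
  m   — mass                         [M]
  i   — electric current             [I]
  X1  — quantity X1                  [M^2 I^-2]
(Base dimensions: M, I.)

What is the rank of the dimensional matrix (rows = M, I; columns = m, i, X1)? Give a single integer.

2

Dimensional matrix (M×I by m×i×X1):
  M: [ 1  0  2]
  I: [ 0  1 -2]
RREF → pivots at {m,i} ⇒ r = 2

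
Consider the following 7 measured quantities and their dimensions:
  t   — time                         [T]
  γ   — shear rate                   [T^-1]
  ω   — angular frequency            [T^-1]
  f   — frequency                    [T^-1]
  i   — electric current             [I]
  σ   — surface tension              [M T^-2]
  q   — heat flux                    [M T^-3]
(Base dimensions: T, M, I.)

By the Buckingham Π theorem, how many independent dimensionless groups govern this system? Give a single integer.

4

Dimensional matrix (T×M×I by t×γ×ω×f×i×σ×q):
  T: [ 1 -1 -1 -1  0 -2 -3]
  M: [ 0  0  0  0  0  1  1]
  I: [ 0  0  0  0  1  0  0]
Row reduction gives pivot columns t,i,σ; rank = 3
7 vars − rank 3 = 4 Π groups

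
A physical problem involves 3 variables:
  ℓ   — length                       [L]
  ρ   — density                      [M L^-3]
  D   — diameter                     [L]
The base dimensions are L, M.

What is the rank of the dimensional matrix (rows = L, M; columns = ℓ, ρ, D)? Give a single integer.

2

Dimensional matrix (L×M by ℓ×ρ×D):
  L: [ 1 -3  1]
  M: [ 0  1  0]
Row reduction gives pivot columns ℓ,ρ; rank = 2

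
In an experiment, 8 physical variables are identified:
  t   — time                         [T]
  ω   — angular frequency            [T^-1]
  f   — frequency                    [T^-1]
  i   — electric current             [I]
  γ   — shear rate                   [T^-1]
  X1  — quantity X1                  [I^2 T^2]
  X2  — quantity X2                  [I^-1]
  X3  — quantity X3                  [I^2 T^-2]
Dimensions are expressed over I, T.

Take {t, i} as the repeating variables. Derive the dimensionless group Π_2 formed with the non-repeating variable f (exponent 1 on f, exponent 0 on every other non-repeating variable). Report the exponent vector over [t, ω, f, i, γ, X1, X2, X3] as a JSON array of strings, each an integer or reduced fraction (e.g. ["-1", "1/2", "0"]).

Exponent matrix [I,T] × [t,ω,f,i,γ,X1,X2,X3]:
  I: [ 0  0  0  1  0  2 -1  2]
  T: [ 1 -1 -1  0 -1  2  0 -2]
Row reduction gives pivot columns t,i; rank = 2
Repeat: t,i; free: ω,f,γ,X1,X2,X3
RREF:
  r0: [   1   -1   -1    0   -1    2    0   -2]
  r1: [   0    0    0    1    0    2   -1    2]
Fix exponent of f at 1, ω at 0, γ at 0, X1 at 0, X2 at 0, X3 at 0; solve each RREF row for its pivot's exponent:
  r0: exp(t) + (-1)·1 = 0 ⇒ exp(t) = 1
  r1: exp(i) + (0)·1 = 0 ⇒ exp(i) = 0
Π_2 = t · f

["1", "0", "1", "0", "0", "0", "0", "0"]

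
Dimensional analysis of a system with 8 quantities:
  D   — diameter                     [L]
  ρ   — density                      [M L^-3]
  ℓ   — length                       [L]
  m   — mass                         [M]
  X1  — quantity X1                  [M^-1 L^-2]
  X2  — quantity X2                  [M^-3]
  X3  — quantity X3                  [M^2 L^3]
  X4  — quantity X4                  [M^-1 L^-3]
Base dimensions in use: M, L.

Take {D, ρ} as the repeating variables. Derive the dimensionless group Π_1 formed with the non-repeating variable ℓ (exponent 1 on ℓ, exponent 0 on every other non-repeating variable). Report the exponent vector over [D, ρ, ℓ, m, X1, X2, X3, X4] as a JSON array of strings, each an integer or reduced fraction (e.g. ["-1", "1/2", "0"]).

["-1", "0", "1", "0", "0", "0", "0", "0"]

Dimensional matrix (M×L by D×ρ×ℓ×m×X1×X2×X3×X4):
  M: [ 0  1  0  1 -1 -3  2 -1]
  L: [ 1 -3  1  0 -2  0  3 -3]
Echelon form has 2 nonzero rows (pivots: D,ρ)
Repeat: D,ρ; free: ℓ,m,X1,X2,X3,X4
RREF:
  r0: [   1    0    1    3   -5   -9    9   -6]
  r1: [   0    1    0    1   -1   -3    2   -1]
Fix exponent of ℓ at 1, m at 0, X1 at 0, X2 at 0, X3 at 0, X4 at 0; solve each RREF row for its pivot's exponent:
  r0: exp(D) + (1)·1 = 0 ⇒ exp(D) = -1
  r1: exp(ρ) + (0)·1 = 0 ⇒ exp(ρ) = 0
Π_1 = D^-1 · ℓ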